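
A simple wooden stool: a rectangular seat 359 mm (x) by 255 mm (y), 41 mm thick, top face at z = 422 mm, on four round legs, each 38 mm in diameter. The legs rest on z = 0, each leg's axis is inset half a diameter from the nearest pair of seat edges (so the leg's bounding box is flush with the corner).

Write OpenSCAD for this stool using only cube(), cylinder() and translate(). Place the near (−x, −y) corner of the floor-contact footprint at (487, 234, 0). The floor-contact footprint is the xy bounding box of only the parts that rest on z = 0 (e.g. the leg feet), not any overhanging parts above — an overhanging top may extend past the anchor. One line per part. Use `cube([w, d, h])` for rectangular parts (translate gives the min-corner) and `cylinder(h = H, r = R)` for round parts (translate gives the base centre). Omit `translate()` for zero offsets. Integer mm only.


translate([487, 234, 381]) cube([359, 255, 41]);
translate([506, 253, 0]) cylinder(h = 381, r = 19);
translate([827, 253, 0]) cylinder(h = 381, r = 19);
translate([506, 470, 0]) cylinder(h = 381, r = 19);
translate([827, 470, 0]) cylinder(h = 381, r = 19);


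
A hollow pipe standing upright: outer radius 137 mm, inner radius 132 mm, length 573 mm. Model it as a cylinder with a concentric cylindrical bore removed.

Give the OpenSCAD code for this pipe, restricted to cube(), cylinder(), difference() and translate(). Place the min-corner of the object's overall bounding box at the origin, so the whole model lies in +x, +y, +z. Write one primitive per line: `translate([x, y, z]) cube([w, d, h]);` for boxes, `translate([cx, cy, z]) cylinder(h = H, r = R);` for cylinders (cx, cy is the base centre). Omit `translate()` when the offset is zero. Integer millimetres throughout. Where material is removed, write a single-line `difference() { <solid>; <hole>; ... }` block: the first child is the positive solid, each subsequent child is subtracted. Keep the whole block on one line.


difference() { translate([137, 137, 0]) cylinder(h = 573, r = 137); translate([137, 137, 0]) cylinder(h = 573, r = 132); }


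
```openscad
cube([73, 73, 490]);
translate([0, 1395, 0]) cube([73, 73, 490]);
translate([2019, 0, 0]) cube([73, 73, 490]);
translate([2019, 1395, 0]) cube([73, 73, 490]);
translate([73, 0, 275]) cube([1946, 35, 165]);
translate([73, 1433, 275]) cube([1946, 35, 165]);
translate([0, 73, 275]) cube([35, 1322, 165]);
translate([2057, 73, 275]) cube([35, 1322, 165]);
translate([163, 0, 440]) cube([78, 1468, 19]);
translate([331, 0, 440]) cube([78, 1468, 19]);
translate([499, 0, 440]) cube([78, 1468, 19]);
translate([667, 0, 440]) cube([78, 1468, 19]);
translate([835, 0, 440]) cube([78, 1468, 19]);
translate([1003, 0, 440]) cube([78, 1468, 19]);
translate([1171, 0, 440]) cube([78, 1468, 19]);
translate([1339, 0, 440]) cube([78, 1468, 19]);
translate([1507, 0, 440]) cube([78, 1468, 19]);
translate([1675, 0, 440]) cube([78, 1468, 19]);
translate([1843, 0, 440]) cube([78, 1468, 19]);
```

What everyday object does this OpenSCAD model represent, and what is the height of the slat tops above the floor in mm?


A bed frame. The slat-top height is 459 mm.

Four posts, four rails, and a row of slats — a bed frame. Slats sit on the rails at z = 275 + 165 = 440; with slat thickness 19, the top is 459 mm.


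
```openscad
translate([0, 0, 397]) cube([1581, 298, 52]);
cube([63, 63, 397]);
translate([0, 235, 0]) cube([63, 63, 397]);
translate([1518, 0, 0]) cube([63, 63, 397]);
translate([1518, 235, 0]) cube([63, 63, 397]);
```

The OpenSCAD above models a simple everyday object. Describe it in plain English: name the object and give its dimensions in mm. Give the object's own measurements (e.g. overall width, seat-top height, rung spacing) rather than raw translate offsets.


A bench: a 1581×298 mm seat slab, 52 mm thick, top at z = 449 mm, on four 63×63 mm square legs flush with the seat corners and standing on z = 0.


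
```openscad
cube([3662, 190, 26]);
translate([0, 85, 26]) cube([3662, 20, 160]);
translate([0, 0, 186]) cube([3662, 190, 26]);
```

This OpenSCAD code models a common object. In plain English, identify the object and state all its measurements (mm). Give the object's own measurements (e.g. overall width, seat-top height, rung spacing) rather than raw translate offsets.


An I-beam lying along x, 3662 mm long. Overall section height 212 mm. Two flanges 190 mm wide (y) and 26 mm thick, one on the floor and one at the top; a web 20 mm thick runs between them, centred on the flange width.


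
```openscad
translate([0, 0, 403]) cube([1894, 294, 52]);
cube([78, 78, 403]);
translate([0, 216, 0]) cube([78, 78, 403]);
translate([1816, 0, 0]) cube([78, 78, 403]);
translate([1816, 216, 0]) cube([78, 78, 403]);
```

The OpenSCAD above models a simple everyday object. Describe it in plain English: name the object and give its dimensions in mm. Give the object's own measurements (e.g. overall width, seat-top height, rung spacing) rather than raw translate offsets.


A long wooden bench with a 1894 mm (x) × 294 mm (y) seat, 52 mm thick, its top surface 455 mm above the floor. Four 78 mm square legs at the seat corners, flush with the edges, run from z = 0 to the seat underside.


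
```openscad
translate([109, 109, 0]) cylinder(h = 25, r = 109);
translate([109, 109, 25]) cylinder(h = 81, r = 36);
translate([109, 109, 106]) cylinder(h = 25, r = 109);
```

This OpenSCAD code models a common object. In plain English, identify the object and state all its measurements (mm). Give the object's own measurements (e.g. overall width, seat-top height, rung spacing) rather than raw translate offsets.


A spool: two coaxial disc flanges of radius 109 mm and thickness 25 mm, joined by a core cylinder of radius 36 mm and height 81 mm. The lower flange rests on z = 0 and the three cylinders share a vertical axis.


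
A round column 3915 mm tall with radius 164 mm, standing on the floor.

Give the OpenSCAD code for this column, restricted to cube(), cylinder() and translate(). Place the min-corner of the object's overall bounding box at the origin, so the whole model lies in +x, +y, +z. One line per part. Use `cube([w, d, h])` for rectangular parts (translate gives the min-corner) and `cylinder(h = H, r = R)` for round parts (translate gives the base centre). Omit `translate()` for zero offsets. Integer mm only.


translate([164, 164, 0]) cylinder(h = 3915, r = 164);


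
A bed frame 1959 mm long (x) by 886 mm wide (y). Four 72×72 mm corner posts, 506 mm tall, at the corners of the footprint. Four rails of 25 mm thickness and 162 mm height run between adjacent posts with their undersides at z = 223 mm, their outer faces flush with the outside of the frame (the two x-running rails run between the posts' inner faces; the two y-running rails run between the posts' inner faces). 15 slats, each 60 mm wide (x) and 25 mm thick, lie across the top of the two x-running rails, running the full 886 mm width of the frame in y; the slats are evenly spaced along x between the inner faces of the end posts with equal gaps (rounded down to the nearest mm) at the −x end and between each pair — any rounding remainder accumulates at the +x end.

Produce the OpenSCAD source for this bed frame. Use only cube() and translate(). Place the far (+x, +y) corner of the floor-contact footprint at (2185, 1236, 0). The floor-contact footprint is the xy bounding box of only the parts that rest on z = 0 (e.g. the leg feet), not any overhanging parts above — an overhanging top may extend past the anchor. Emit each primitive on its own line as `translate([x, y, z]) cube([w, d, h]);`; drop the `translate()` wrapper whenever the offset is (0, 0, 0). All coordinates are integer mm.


translate([226, 350, 0]) cube([72, 72, 506]);
translate([226, 1164, 0]) cube([72, 72, 506]);
translate([2113, 350, 0]) cube([72, 72, 506]);
translate([2113, 1164, 0]) cube([72, 72, 506]);
translate([298, 350, 223]) cube([1815, 25, 162]);
translate([298, 1211, 223]) cube([1815, 25, 162]);
translate([226, 422, 223]) cube([25, 742, 162]);
translate([2160, 422, 223]) cube([25, 742, 162]);
translate([355, 350, 385]) cube([60, 886, 25]);
translate([472, 350, 385]) cube([60, 886, 25]);
translate([589, 350, 385]) cube([60, 886, 25]);
translate([706, 350, 385]) cube([60, 886, 25]);
translate([823, 350, 385]) cube([60, 886, 25]);
translate([940, 350, 385]) cube([60, 886, 25]);
translate([1057, 350, 385]) cube([60, 886, 25]);
translate([1174, 350, 385]) cube([60, 886, 25]);
translate([1291, 350, 385]) cube([60, 886, 25]);
translate([1408, 350, 385]) cube([60, 886, 25]);
translate([1525, 350, 385]) cube([60, 886, 25]);
translate([1642, 350, 385]) cube([60, 886, 25]);
translate([1759, 350, 385]) cube([60, 886, 25]);
translate([1876, 350, 385]) cube([60, 886, 25]);
translate([1993, 350, 385]) cube([60, 886, 25]);


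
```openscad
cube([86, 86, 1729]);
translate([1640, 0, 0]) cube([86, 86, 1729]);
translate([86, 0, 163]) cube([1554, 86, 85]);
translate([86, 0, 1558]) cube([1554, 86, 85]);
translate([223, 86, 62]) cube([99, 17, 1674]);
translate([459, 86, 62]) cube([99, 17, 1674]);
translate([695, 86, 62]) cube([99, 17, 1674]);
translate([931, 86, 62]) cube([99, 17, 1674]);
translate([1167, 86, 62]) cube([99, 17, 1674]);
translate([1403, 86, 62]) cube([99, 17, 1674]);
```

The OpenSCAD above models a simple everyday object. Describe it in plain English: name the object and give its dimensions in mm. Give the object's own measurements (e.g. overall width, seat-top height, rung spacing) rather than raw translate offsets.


A fence section. Two 86×86 mm posts, 1729 mm tall, stand on the floor with a clear span of 1554 mm between their inner faces. Two horizontal rails of 86×85 mm section span the gap between the posts with their undersides at z = 163 mm and z = 1558 mm, flush with the posts' −y face. 6 pickets, each 99 mm wide, 17 mm thick and 1674 mm tall, are fixed to the +y face of the rails with their bottoms at z = 62 mm, spaced across the span with a 137 mm gap after the −x post and between neighbouring pickets, with 138 mm left before the +x post.


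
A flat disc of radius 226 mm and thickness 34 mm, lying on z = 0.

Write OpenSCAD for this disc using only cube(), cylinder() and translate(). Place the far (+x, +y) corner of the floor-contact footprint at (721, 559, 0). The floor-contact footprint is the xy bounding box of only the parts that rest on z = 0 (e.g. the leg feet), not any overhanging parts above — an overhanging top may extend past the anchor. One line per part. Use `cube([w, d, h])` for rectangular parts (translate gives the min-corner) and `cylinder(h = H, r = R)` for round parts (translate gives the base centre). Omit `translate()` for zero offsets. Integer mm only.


translate([495, 333, 0]) cylinder(h = 34, r = 226);


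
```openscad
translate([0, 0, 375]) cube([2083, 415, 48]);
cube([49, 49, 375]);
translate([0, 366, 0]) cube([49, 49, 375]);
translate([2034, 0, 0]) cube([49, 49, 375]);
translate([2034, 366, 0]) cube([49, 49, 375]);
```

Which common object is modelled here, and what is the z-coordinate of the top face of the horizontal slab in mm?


A bench. The seat-top height is 423 mm.

A long slab on four corner posts — a bench. The slab sits at z = 375 with thickness 48, so the top is 375 + 48 = 423 mm.


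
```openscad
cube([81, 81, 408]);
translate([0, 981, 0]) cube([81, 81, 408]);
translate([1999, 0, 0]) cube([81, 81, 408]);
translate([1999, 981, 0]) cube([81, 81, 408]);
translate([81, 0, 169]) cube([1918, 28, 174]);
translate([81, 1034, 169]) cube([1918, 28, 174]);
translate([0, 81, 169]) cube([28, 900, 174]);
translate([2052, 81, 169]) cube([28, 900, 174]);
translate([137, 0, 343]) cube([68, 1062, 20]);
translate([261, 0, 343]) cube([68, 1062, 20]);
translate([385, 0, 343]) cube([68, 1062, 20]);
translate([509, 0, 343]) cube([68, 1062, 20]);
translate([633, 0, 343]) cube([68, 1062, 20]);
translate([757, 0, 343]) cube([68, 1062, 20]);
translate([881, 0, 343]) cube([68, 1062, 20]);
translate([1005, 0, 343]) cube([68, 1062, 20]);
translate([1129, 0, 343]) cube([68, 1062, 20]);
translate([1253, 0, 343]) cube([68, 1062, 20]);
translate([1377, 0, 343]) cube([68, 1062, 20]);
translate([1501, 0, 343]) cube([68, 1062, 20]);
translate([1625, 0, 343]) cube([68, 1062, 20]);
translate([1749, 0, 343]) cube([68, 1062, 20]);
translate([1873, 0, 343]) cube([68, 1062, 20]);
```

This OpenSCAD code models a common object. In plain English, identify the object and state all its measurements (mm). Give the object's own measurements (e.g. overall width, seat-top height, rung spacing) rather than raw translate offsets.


A bed frame 2080 mm long (x) by 1062 mm wide (y). Four 81×81 mm corner posts, 408 mm tall, at the corners of the footprint. Four rails of 28 mm thickness and 174 mm height run between adjacent posts with their undersides at z = 169 mm, their outer faces flush with the outside of the frame (the two x-running rails run between the posts' inner faces; the two y-running rails run between the posts' inner faces). 15 slats, each 68 mm wide (x) and 20 mm thick, lie across the top of the two x-running rails, running the full 1062 mm width of the frame in y; along x they sit between the end posts with a 56 mm gap after the −x posts and between neighbouring slats, leaving 58 mm before the +x posts.


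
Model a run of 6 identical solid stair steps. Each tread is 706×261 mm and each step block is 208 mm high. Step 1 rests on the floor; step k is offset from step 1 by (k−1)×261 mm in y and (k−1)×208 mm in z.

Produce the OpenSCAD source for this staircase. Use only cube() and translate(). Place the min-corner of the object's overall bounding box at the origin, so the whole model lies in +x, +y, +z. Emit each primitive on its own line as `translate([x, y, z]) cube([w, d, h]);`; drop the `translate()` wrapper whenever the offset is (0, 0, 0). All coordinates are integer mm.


cube([706, 261, 208]);
translate([0, 261, 208]) cube([706, 261, 208]);
translate([0, 522, 416]) cube([706, 261, 208]);
translate([0, 783, 624]) cube([706, 261, 208]);
translate([0, 1044, 832]) cube([706, 261, 208]);
translate([0, 1305, 1040]) cube([706, 261, 208]);


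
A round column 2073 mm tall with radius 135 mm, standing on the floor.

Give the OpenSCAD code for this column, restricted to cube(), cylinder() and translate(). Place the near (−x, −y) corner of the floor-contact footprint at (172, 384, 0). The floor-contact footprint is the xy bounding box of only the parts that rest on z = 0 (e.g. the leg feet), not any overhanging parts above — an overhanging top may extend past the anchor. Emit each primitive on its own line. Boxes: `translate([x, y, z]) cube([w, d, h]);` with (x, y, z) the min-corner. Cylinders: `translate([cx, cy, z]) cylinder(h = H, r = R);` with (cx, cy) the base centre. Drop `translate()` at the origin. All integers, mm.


translate([307, 519, 0]) cylinder(h = 2073, r = 135);


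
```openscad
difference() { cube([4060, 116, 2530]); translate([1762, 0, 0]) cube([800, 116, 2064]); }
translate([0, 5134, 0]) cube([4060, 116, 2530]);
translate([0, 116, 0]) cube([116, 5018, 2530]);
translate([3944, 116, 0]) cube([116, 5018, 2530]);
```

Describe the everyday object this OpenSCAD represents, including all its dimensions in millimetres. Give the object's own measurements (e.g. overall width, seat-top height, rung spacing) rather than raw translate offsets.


A single room: four walls, each 2530 mm tall and 116 mm thick, enclosing an outside footprint 4060×5250 mm (x × y), no floor or roof. The front and back walls (−y and +y sides) run the full x-width; the side walls fit between their inner faces. A door opening 800 mm wide and 2064 mm tall is cut through the front wall from the floor up, its −x edge 1762 mm from the wall's −x end.


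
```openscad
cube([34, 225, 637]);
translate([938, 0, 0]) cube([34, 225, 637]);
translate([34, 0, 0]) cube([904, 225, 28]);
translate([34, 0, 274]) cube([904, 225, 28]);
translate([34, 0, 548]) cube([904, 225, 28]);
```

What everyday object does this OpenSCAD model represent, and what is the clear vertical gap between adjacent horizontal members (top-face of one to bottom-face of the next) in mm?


A bookshelf. The clear shelf gap is 246 mm.

Two tall side panels with 3 horizontal boards between them — a bookshelf. The first two shelf undersides are at z = 0 and z = 274; with shelf thickness 28, the clear gap is 274 − 0 − 28 = 246 mm.


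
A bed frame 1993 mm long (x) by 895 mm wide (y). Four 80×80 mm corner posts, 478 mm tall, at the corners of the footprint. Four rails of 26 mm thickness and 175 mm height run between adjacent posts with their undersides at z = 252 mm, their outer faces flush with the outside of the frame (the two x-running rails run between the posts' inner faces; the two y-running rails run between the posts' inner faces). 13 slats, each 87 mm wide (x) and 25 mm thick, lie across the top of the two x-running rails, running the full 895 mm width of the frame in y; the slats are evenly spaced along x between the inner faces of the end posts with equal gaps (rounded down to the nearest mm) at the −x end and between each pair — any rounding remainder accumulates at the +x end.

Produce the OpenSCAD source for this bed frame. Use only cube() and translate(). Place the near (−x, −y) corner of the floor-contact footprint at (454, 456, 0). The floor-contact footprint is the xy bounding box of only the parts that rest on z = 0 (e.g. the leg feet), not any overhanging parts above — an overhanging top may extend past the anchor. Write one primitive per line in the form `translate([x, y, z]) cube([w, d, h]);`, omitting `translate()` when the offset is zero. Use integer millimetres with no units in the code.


translate([454, 456, 0]) cube([80, 80, 478]);
translate([454, 1271, 0]) cube([80, 80, 478]);
translate([2367, 456, 0]) cube([80, 80, 478]);
translate([2367, 1271, 0]) cube([80, 80, 478]);
translate([534, 456, 252]) cube([1833, 26, 175]);
translate([534, 1325, 252]) cube([1833, 26, 175]);
translate([454, 536, 252]) cube([26, 735, 175]);
translate([2421, 536, 252]) cube([26, 735, 175]);
translate([584, 456, 427]) cube([87, 895, 25]);
translate([721, 456, 427]) cube([87, 895, 25]);
translate([858, 456, 427]) cube([87, 895, 25]);
translate([995, 456, 427]) cube([87, 895, 25]);
translate([1132, 456, 427]) cube([87, 895, 25]);
translate([1269, 456, 427]) cube([87, 895, 25]);
translate([1406, 456, 427]) cube([87, 895, 25]);
translate([1543, 456, 427]) cube([87, 895, 25]);
translate([1680, 456, 427]) cube([87, 895, 25]);
translate([1817, 456, 427]) cube([87, 895, 25]);
translate([1954, 456, 427]) cube([87, 895, 25]);
translate([2091, 456, 427]) cube([87, 895, 25]);
translate([2228, 456, 427]) cube([87, 895, 25]);


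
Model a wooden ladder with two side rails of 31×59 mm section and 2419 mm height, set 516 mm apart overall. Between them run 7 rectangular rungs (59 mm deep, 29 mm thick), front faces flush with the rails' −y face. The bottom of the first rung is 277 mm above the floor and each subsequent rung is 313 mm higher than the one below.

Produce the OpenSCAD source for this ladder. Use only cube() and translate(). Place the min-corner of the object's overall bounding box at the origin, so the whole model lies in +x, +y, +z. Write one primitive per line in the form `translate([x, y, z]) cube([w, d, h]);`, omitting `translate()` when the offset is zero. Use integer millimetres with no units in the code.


cube([31, 59, 2419]);
translate([485, 0, 0]) cube([31, 59, 2419]);
translate([31, 0, 277]) cube([454, 59, 29]);
translate([31, 0, 590]) cube([454, 59, 29]);
translate([31, 0, 903]) cube([454, 59, 29]);
translate([31, 0, 1216]) cube([454, 59, 29]);
translate([31, 0, 1529]) cube([454, 59, 29]);
translate([31, 0, 1842]) cube([454, 59, 29]);
translate([31, 0, 2155]) cube([454, 59, 29]);


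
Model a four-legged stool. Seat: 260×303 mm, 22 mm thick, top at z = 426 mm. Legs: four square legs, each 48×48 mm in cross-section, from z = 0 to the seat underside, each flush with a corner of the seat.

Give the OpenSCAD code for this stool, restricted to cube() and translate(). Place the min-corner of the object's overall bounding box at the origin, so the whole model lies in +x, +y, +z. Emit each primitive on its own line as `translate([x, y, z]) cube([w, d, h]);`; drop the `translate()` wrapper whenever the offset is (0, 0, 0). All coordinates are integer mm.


// leg_h = 426 - 22 = 404
translate([0, 0, 404]) cube([260, 303, 22]);
cube([48, 48, 404]);
translate([212, 0, 0]) cube([48, 48, 404]);
translate([0, 255, 0]) cube([48, 48, 404]);
translate([212, 255, 0]) cube([48, 48, 404]);


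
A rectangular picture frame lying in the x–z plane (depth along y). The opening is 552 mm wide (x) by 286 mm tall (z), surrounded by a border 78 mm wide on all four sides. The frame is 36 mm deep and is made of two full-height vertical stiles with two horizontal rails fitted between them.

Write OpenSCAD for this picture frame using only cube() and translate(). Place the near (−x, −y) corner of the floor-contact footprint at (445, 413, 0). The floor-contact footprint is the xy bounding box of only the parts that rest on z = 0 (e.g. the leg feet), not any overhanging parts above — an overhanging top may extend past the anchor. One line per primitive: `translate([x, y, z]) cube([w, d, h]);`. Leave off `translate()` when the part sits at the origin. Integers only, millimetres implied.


translate([445, 413, 0]) cube([78, 36, 442]);
translate([1075, 413, 0]) cube([78, 36, 442]);
translate([523, 413, 0]) cube([552, 36, 78]);
translate([523, 413, 364]) cube([552, 36, 78]);


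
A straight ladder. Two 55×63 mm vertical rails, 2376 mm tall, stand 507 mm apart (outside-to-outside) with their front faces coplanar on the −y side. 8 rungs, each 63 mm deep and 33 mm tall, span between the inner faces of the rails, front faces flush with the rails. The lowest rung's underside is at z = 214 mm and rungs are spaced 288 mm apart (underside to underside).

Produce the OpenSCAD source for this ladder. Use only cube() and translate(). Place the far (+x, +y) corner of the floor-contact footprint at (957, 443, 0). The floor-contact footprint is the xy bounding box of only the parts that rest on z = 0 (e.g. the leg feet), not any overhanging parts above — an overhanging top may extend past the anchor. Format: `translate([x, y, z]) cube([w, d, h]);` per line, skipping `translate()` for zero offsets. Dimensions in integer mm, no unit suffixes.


translate([450, 380, 0]) cube([55, 63, 2376]);
translate([902, 380, 0]) cube([55, 63, 2376]);
translate([505, 380, 214]) cube([397, 63, 33]);
translate([505, 380, 502]) cube([397, 63, 33]);
translate([505, 380, 790]) cube([397, 63, 33]);
translate([505, 380, 1078]) cube([397, 63, 33]);
translate([505, 380, 1366]) cube([397, 63, 33]);
translate([505, 380, 1654]) cube([397, 63, 33]);
translate([505, 380, 1942]) cube([397, 63, 33]);
translate([505, 380, 2230]) cube([397, 63, 33]);


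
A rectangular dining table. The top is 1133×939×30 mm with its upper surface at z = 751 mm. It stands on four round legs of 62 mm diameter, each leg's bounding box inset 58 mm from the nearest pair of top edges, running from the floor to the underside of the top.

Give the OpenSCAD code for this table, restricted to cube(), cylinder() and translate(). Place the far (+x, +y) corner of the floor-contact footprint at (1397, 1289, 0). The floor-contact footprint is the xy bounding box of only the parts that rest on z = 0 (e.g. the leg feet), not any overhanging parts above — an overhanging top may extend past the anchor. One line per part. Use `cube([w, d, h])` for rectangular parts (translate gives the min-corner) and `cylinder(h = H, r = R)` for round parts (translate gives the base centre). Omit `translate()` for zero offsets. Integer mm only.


// leg_h = 751 - 30 = 721
translate([322, 408, 721]) cube([1133, 939, 30]);
translate([411, 497, 0]) cylinder(h = 721, r = 31);
translate([1366, 497, 0]) cylinder(h = 721, r = 31);
translate([411, 1258, 0]) cylinder(h = 721, r = 31);
translate([1366, 1258, 0]) cylinder(h = 721, r = 31);


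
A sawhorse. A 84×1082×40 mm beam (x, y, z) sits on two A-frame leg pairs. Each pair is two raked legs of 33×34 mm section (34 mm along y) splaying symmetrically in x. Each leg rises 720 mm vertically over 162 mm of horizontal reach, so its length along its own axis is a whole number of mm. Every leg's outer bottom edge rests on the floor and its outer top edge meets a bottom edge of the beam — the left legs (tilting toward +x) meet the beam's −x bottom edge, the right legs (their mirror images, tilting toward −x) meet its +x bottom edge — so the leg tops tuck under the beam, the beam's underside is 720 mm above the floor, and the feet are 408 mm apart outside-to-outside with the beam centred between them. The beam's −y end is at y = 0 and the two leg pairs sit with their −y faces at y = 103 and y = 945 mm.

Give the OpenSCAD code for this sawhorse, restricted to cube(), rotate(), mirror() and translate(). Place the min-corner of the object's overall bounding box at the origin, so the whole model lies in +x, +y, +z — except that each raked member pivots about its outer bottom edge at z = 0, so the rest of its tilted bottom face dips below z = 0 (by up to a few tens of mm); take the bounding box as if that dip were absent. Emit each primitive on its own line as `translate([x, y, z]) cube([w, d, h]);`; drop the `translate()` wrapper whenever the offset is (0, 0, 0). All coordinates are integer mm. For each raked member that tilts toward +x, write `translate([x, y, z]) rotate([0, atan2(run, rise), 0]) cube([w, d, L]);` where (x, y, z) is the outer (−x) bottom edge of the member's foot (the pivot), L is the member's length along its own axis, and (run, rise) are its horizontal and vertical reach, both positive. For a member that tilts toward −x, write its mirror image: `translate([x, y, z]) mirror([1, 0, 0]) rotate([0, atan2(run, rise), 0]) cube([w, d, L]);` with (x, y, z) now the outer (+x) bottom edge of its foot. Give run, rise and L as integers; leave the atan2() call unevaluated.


translate([162, 0, 720]) cube([84, 1082, 40]);
translate([0, 103, 0]) rotate([0, atan2(162, 720), 0]) cube([33, 34, 738]);
translate([408, 103, 0]) mirror([1, 0, 0]) rotate([0, atan2(162, 720), 0]) cube([33, 34, 738]);
translate([0, 945, 0]) rotate([0, atan2(162, 720), 0]) cube([33, 34, 738]);
translate([408, 945, 0]) mirror([1, 0, 0]) rotate([0, atan2(162, 720), 0]) cube([33, 34, 738]);


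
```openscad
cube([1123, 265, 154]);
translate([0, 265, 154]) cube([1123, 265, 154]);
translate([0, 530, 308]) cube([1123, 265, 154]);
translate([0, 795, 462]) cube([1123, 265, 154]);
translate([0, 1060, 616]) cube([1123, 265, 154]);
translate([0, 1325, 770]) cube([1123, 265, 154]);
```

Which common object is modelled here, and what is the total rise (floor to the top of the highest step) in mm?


A staircase. The total rise is 924 mm.

6 identical blocks, each offset up and back from the previous — a staircase. Each step is 154 mm tall and there are 6 of them, so the total rise is 6 × 154 = 924 mm.


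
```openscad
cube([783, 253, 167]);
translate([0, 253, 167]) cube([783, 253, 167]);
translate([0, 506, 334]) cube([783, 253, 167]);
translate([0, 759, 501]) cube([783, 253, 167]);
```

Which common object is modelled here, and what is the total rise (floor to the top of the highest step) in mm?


A staircase. The total rise is 668 mm.

4 identical blocks, each offset up and back from the previous — a staircase. Each step is 167 mm tall and there are 4 of them, so the total rise is 4 × 167 = 668 mm.


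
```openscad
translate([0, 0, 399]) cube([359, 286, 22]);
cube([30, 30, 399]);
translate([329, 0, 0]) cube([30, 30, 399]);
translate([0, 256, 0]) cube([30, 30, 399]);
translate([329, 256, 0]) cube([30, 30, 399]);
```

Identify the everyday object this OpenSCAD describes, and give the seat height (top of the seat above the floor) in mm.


A stool. The seat height is 421 mm.

A 359×286×22 slab at z = 399 on four corner posts — a stool. The seat top is 399 + 22 = 421 mm.


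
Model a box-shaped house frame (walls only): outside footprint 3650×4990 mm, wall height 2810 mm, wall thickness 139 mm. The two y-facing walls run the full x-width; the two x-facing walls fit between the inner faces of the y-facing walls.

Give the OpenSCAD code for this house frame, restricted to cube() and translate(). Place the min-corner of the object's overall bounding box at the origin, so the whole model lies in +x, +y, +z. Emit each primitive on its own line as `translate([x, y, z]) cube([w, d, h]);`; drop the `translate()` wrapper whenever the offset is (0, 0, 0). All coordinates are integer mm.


cube([3650, 139, 2810]);
translate([0, 4851, 0]) cube([3650, 139, 2810]);
translate([0, 139, 0]) cube([139, 4712, 2810]);
translate([3511, 139, 0]) cube([139, 4712, 2810]);


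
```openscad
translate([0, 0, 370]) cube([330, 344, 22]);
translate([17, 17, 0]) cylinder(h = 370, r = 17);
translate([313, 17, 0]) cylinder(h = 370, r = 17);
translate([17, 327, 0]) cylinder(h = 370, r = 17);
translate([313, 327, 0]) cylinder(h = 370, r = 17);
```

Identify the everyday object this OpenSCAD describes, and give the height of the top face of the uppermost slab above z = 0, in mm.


A stool. The seat height is 392 mm.

A 330×344×22 slab at z = 370 on four corner cylinders — a stool. The seat top is 370 + 22 = 392 mm.


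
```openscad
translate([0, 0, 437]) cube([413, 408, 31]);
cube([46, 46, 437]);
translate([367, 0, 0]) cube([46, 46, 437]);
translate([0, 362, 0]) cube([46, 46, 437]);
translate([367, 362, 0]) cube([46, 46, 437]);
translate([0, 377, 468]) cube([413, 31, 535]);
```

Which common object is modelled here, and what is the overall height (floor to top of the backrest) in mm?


A chair. The overall height is 1003 mm.

A slab on four corner posts with a tall panel at the back — a chair. The seat slab sits at z = 437 with thickness 31, and the 535 mm backrest starts at the seat top, so the overall height is 437 + 31 + 535 = 1003 mm.


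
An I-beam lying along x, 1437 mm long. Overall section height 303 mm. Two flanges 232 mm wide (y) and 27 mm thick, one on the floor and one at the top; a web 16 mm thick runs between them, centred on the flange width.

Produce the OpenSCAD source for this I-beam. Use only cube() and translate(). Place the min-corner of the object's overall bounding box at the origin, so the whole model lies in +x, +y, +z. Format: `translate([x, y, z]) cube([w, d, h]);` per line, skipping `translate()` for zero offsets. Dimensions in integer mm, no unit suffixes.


cube([1437, 232, 27]);
translate([0, 108, 27]) cube([1437, 16, 249]);
translate([0, 0, 276]) cube([1437, 232, 27]);


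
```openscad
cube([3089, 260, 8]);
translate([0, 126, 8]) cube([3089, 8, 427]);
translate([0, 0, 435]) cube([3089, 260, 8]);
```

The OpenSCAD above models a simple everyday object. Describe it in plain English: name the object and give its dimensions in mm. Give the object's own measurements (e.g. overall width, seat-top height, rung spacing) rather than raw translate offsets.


An I-beam lying along x, 3089 mm long. Overall section height 443 mm. Two flanges 260 mm wide (y) and 8 mm thick, one on the floor and one at the top; a web 8 mm thick runs between them, centred on the flange width.


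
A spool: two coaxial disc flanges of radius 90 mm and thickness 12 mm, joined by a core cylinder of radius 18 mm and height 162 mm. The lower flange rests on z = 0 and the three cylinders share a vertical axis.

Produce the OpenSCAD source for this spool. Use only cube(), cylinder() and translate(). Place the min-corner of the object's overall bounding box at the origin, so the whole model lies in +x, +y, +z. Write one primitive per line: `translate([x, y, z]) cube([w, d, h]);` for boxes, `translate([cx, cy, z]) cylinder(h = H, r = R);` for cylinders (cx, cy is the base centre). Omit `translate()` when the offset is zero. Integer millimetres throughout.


translate([90, 90, 0]) cylinder(h = 12, r = 90);
translate([90, 90, 12]) cylinder(h = 162, r = 18);
translate([90, 90, 174]) cylinder(h = 12, r = 90);


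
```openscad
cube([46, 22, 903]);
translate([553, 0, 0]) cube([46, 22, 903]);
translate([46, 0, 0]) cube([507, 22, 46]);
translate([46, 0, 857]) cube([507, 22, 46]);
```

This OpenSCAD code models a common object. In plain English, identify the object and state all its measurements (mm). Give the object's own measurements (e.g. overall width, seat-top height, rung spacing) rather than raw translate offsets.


A rectangular picture frame lying in the x–z plane (depth along y). The opening is 507 mm wide (x) by 811 mm tall (z), surrounded by a border 46 mm wide on all four sides. The frame is 22 mm deep and is made of two full-height vertical stiles with two horizontal rails fitted between them.


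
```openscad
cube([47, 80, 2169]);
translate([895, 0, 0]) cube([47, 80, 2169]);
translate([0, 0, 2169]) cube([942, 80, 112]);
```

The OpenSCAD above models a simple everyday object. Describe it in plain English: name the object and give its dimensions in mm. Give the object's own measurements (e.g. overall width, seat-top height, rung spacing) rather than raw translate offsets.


A door frame. The clear opening is 848 mm wide and 2169 mm high. Two 47 mm wide jambs, 80 mm deep, stand either side of the opening from the floor to the top of the opening. A 112 mm thick head sits across the top of both jambs, spanning the full outside width of the frame.


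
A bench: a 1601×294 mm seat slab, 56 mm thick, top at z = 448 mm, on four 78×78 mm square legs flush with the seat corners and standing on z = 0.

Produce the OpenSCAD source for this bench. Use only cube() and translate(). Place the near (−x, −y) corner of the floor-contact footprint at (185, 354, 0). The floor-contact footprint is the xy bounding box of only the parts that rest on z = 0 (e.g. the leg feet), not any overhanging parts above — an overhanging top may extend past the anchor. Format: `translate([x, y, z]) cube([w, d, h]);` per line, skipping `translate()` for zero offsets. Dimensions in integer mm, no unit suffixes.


translate([185, 354, 392]) cube([1601, 294, 56]);
translate([185, 354, 0]) cube([78, 78, 392]);
translate([185, 570, 0]) cube([78, 78, 392]);
translate([1708, 354, 0]) cube([78, 78, 392]);
translate([1708, 570, 0]) cube([78, 78, 392]);


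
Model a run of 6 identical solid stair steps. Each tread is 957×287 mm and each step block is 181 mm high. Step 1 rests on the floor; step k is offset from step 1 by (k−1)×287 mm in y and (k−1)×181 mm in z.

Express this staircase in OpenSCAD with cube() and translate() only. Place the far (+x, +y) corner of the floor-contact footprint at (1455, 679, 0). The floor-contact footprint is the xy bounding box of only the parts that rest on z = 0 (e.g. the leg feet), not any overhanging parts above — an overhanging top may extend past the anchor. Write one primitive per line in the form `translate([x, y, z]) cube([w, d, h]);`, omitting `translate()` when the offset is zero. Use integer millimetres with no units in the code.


translate([498, 392, 0]) cube([957, 287, 181]);
translate([498, 679, 181]) cube([957, 287, 181]);
translate([498, 966, 362]) cube([957, 287, 181]);
translate([498, 1253, 543]) cube([957, 287, 181]);
translate([498, 1540, 724]) cube([957, 287, 181]);
translate([498, 1827, 905]) cube([957, 287, 181]);


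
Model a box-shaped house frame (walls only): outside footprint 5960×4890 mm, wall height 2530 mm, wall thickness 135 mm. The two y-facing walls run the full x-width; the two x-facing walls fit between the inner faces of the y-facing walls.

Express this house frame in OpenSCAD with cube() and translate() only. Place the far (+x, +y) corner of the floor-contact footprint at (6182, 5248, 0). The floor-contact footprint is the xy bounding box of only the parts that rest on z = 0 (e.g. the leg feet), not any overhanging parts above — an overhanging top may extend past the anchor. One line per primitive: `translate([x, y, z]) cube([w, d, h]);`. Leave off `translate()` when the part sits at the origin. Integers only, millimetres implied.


translate([222, 358, 0]) cube([5960, 135, 2530]);
translate([222, 5113, 0]) cube([5960, 135, 2530]);
translate([222, 493, 0]) cube([135, 4620, 2530]);
translate([6047, 493, 0]) cube([135, 4620, 2530]);


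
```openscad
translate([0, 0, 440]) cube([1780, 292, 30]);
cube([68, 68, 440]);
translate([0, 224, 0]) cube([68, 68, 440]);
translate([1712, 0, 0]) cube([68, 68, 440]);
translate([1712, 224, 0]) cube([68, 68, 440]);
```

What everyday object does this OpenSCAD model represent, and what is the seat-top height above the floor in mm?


A bench. The seat-top height is 470 mm.

A long slab on four corner posts — a bench. The slab sits at z = 440 with thickness 30, so the top is 440 + 30 = 470 mm.


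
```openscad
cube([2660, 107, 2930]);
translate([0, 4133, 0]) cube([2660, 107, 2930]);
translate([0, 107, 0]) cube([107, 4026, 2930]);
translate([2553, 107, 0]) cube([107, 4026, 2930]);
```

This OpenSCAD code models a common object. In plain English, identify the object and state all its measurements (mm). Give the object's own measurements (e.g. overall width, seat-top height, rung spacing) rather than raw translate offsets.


The wall frame of a small rectangular building: four walls, each 2930 mm tall and 107 mm thick, enclosing a footprint 2660 mm (x) by 4240 mm (y) outside-to-outside, with no floor or roof. The front and back walls (the −y and +y sides) span the full width; the two side walls fit between them.


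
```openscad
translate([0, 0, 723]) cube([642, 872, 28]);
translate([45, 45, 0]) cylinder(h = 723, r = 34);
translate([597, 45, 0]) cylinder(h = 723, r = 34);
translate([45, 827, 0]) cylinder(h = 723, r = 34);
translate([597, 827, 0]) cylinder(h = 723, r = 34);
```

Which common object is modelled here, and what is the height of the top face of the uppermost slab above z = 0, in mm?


A table. The table height is 751 mm.

A 642×872×28 slab sits at z = 723 on four Ø68 mm round legs — a table. The top surface is at 723 + 28 = 751 mm.


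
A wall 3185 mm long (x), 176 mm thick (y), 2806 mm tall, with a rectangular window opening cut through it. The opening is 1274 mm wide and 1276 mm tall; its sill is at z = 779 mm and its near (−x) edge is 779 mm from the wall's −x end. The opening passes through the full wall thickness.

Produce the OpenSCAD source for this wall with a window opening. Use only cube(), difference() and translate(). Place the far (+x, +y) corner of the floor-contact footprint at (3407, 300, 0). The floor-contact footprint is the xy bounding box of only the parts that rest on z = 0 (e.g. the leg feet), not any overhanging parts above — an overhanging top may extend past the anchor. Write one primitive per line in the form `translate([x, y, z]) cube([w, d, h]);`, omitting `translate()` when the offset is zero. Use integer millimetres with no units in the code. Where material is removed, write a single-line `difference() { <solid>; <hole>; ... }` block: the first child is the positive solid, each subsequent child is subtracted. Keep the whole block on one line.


difference() { translate([222, 124, 0]) cube([3185, 176, 2806]); translate([1001, 124, 779]) cube([1274, 176, 1276]); }


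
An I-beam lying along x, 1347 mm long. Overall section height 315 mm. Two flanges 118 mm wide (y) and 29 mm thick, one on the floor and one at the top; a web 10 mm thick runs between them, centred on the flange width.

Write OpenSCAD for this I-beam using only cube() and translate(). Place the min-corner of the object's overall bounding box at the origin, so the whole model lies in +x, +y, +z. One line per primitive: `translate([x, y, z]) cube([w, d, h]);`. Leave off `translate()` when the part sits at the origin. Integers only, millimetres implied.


cube([1347, 118, 29]);
translate([0, 54, 29]) cube([1347, 10, 257]);
translate([0, 0, 286]) cube([1347, 118, 29]);


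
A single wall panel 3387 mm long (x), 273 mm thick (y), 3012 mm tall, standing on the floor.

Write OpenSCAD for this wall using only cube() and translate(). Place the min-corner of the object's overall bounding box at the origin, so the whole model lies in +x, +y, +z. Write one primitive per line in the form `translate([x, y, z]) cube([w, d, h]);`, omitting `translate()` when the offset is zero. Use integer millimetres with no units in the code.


cube([3387, 273, 3012]);
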